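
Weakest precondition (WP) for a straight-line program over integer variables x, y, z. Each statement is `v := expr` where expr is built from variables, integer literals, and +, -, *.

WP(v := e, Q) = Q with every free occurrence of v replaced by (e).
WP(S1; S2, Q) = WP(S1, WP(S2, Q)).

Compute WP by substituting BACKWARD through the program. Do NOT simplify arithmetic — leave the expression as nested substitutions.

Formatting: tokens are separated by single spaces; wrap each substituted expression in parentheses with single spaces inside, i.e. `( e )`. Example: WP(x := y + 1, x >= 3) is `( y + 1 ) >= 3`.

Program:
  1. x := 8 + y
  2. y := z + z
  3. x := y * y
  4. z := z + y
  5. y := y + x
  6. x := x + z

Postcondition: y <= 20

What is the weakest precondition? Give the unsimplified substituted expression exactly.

post: y <= 20
stmt 6: x := x + z  -- replace 0 occurrence(s) of x with (x + z)
  => y <= 20
stmt 5: y := y + x  -- replace 1 occurrence(s) of y with (y + x)
  => ( y + x ) <= 20
stmt 4: z := z + y  -- replace 0 occurrence(s) of z with (z + y)
  => ( y + x ) <= 20
stmt 3: x := y * y  -- replace 1 occurrence(s) of x with (y * y)
  => ( y + ( y * y ) ) <= 20
stmt 2: y := z + z  -- replace 3 occurrence(s) of y with (z + z)
  => ( ( z + z ) + ( ( z + z ) * ( z + z ) ) ) <= 20
stmt 1: x := 8 + y  -- replace 0 occurrence(s) of x with (8 + y)
  => ( ( z + z ) + ( ( z + z ) * ( z + z ) ) ) <= 20

Answer: ( ( z + z ) + ( ( z + z ) * ( z + z ) ) ) <= 20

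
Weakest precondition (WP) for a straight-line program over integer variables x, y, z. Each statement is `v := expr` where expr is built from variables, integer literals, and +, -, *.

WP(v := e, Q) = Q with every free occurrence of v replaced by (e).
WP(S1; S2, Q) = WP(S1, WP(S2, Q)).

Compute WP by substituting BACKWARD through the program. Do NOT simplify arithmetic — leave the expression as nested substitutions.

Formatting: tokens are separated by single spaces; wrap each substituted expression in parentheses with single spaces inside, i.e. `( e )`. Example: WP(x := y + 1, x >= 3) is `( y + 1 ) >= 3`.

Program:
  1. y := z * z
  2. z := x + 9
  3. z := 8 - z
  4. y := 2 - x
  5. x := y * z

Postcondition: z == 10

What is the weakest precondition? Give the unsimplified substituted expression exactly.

post: z == 10
stmt 5: x := y * z  -- replace 0 occurrence(s) of x with (y * z)
  => z == 10
stmt 4: y := 2 - x  -- replace 0 occurrence(s) of y with (2 - x)
  => z == 10
stmt 3: z := 8 - z  -- replace 1 occurrence(s) of z with (8 - z)
  => ( 8 - z ) == 10
stmt 2: z := x + 9  -- replace 1 occurrence(s) of z with (x + 9)
  => ( 8 - ( x + 9 ) ) == 10
stmt 1: y := z * z  -- replace 0 occurrence(s) of y with (z * z)
  => ( 8 - ( x + 9 ) ) == 10

Answer: ( 8 - ( x + 9 ) ) == 10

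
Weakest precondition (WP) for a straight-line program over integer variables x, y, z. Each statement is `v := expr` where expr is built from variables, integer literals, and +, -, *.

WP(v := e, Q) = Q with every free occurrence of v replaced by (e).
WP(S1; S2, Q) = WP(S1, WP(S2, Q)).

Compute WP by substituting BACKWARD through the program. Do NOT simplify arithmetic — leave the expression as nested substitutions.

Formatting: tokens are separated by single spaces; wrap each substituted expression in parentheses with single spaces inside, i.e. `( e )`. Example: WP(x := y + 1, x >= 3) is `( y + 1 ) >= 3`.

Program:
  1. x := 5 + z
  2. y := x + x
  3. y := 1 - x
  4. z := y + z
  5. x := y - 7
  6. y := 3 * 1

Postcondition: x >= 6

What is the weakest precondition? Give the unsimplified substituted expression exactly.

Answer: ( ( 1 - ( 5 + z ) ) - 7 ) >= 6

Derivation:
post: x >= 6
stmt 6: y := 3 * 1  -- replace 0 occurrence(s) of y with (3 * 1)
  => x >= 6
stmt 5: x := y - 7  -- replace 1 occurrence(s) of x with (y - 7)
  => ( y - 7 ) >= 6
stmt 4: z := y + z  -- replace 0 occurrence(s) of z with (y + z)
  => ( y - 7 ) >= 6
stmt 3: y := 1 - x  -- replace 1 occurrence(s) of y with (1 - x)
  => ( ( 1 - x ) - 7 ) >= 6
stmt 2: y := x + x  -- replace 0 occurrence(s) of y with (x + x)
  => ( ( 1 - x ) - 7 ) >= 6
stmt 1: x := 5 + z  -- replace 1 occurrence(s) of x with (5 + z)
  => ( ( 1 - ( 5 + z ) ) - 7 ) >= 6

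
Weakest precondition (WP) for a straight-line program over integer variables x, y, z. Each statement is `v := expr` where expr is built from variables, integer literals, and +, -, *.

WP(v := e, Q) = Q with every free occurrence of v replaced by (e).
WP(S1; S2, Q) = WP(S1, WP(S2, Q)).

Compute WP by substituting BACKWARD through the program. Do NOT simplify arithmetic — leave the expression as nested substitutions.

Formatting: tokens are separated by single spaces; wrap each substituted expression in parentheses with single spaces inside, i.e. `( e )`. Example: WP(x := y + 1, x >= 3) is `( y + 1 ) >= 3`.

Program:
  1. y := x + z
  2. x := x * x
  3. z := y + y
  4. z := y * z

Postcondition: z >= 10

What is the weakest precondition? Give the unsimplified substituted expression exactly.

post: z >= 10
stmt 4: z := y * z  -- replace 1 occurrence(s) of z with (y * z)
  => ( y * z ) >= 10
stmt 3: z := y + y  -- replace 1 occurrence(s) of z with (y + y)
  => ( y * ( y + y ) ) >= 10
stmt 2: x := x * x  -- replace 0 occurrence(s) of x with (x * x)
  => ( y * ( y + y ) ) >= 10
stmt 1: y := x + z  -- replace 3 occurrence(s) of y with (x + z)
  => ( ( x + z ) * ( ( x + z ) + ( x + z ) ) ) >= 10

Answer: ( ( x + z ) * ( ( x + z ) + ( x + z ) ) ) >= 10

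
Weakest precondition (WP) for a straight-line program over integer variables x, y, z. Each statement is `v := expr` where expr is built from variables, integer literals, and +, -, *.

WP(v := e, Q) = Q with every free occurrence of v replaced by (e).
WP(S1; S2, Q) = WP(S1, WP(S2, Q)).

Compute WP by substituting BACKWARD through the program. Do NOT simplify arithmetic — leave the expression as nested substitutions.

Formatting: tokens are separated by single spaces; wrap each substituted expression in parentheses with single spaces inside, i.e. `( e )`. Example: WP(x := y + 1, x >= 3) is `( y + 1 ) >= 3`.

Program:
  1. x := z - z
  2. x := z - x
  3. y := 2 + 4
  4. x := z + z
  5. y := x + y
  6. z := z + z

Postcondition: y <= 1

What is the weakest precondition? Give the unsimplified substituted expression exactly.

Answer: ( ( z + z ) + ( 2 + 4 ) ) <= 1

Derivation:
post: y <= 1
stmt 6: z := z + z  -- replace 0 occurrence(s) of z with (z + z)
  => y <= 1
stmt 5: y := x + y  -- replace 1 occurrence(s) of y with (x + y)
  => ( x + y ) <= 1
stmt 4: x := z + z  -- replace 1 occurrence(s) of x with (z + z)
  => ( ( z + z ) + y ) <= 1
stmt 3: y := 2 + 4  -- replace 1 occurrence(s) of y with (2 + 4)
  => ( ( z + z ) + ( 2 + 4 ) ) <= 1
stmt 2: x := z - x  -- replace 0 occurrence(s) of x with (z - x)
  => ( ( z + z ) + ( 2 + 4 ) ) <= 1
stmt 1: x := z - z  -- replace 0 occurrence(s) of x with (z - z)
  => ( ( z + z ) + ( 2 + 4 ) ) <= 1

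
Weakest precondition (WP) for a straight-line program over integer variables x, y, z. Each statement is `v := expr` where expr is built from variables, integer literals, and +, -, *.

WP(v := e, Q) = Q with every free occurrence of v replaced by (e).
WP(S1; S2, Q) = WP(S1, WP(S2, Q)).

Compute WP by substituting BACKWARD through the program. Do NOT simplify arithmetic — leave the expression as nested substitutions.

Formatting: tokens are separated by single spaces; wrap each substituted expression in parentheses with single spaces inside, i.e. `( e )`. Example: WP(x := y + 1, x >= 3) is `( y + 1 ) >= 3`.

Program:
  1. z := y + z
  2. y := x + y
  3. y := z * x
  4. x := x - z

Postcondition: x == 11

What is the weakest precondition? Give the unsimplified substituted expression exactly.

Answer: ( x - ( y + z ) ) == 11

Derivation:
post: x == 11
stmt 4: x := x - z  -- replace 1 occurrence(s) of x with (x - z)
  => ( x - z ) == 11
stmt 3: y := z * x  -- replace 0 occurrence(s) of y with (z * x)
  => ( x - z ) == 11
stmt 2: y := x + y  -- replace 0 occurrence(s) of y with (x + y)
  => ( x - z ) == 11
stmt 1: z := y + z  -- replace 1 occurrence(s) of z with (y + z)
  => ( x - ( y + z ) ) == 11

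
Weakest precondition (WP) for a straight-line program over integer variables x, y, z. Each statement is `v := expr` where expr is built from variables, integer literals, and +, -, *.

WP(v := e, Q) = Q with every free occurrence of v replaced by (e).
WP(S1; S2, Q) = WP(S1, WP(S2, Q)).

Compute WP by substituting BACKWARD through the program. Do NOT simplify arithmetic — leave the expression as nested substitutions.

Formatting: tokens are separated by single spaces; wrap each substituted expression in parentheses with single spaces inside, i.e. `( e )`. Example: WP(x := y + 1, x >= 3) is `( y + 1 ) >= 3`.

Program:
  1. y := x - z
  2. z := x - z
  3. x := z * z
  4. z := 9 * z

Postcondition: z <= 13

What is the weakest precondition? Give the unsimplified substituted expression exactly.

post: z <= 13
stmt 4: z := 9 * z  -- replace 1 occurrence(s) of z with (9 * z)
  => ( 9 * z ) <= 13
stmt 3: x := z * z  -- replace 0 occurrence(s) of x with (z * z)
  => ( 9 * z ) <= 13
stmt 2: z := x - z  -- replace 1 occurrence(s) of z with (x - z)
  => ( 9 * ( x - z ) ) <= 13
stmt 1: y := x - z  -- replace 0 occurrence(s) of y with (x - z)
  => ( 9 * ( x - z ) ) <= 13

Answer: ( 9 * ( x - z ) ) <= 13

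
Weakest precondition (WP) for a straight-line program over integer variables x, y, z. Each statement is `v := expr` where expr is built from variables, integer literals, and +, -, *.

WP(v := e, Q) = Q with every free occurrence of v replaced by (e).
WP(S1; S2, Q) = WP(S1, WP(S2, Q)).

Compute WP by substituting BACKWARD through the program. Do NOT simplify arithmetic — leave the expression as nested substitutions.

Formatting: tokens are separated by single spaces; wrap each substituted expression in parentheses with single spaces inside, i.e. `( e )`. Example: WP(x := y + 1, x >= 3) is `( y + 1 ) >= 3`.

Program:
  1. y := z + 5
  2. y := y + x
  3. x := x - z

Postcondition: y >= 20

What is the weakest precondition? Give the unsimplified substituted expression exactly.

post: y >= 20
stmt 3: x := x - z  -- replace 0 occurrence(s) of x with (x - z)
  => y >= 20
stmt 2: y := y + x  -- replace 1 occurrence(s) of y with (y + x)
  => ( y + x ) >= 20
stmt 1: y := z + 5  -- replace 1 occurrence(s) of y with (z + 5)
  => ( ( z + 5 ) + x ) >= 20

Answer: ( ( z + 5 ) + x ) >= 20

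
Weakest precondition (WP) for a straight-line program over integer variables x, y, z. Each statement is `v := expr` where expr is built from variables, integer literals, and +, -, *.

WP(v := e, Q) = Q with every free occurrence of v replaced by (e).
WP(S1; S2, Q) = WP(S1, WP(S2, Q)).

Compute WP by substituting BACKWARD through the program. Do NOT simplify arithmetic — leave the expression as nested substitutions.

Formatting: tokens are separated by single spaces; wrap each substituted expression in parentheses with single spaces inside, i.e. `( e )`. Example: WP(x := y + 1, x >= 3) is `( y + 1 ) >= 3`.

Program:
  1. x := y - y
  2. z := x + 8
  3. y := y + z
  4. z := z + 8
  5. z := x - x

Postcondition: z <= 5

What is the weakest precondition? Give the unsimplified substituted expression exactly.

post: z <= 5
stmt 5: z := x - x  -- replace 1 occurrence(s) of z with (x - x)
  => ( x - x ) <= 5
stmt 4: z := z + 8  -- replace 0 occurrence(s) of z with (z + 8)
  => ( x - x ) <= 5
stmt 3: y := y + z  -- replace 0 occurrence(s) of y with (y + z)
  => ( x - x ) <= 5
stmt 2: z := x + 8  -- replace 0 occurrence(s) of z with (x + 8)
  => ( x - x ) <= 5
stmt 1: x := y - y  -- replace 2 occurrence(s) of x with (y - y)
  => ( ( y - y ) - ( y - y ) ) <= 5

Answer: ( ( y - y ) - ( y - y ) ) <= 5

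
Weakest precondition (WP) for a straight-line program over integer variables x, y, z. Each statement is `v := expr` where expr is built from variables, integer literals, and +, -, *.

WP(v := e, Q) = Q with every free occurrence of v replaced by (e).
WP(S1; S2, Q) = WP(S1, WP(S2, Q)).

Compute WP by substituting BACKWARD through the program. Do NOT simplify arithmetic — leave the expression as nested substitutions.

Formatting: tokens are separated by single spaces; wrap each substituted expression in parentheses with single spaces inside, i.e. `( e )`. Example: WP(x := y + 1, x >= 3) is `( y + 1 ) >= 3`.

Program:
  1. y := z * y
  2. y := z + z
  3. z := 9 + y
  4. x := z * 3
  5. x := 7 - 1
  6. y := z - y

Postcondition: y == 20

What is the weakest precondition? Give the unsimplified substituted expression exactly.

post: y == 20
stmt 6: y := z - y  -- replace 1 occurrence(s) of y with (z - y)
  => ( z - y ) == 20
stmt 5: x := 7 - 1  -- replace 0 occurrence(s) of x with (7 - 1)
  => ( z - y ) == 20
stmt 4: x := z * 3  -- replace 0 occurrence(s) of x with (z * 3)
  => ( z - y ) == 20
stmt 3: z := 9 + y  -- replace 1 occurrence(s) of z with (9 + y)
  => ( ( 9 + y ) - y ) == 20
stmt 2: y := z + z  -- replace 2 occurrence(s) of y with (z + z)
  => ( ( 9 + ( z + z ) ) - ( z + z ) ) == 20
stmt 1: y := z * y  -- replace 0 occurrence(s) of y with (z * y)
  => ( ( 9 + ( z + z ) ) - ( z + z ) ) == 20

Answer: ( ( 9 + ( z + z ) ) - ( z + z ) ) == 20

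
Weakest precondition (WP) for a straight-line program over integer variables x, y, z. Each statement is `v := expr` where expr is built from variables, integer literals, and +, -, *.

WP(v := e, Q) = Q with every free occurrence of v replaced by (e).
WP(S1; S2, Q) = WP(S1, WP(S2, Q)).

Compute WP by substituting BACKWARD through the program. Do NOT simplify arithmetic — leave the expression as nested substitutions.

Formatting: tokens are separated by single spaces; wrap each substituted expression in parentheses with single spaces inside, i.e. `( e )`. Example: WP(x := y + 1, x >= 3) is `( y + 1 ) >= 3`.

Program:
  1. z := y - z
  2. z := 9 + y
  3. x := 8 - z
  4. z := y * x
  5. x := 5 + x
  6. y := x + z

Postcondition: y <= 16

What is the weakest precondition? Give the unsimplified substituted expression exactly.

Answer: ( ( 5 + ( 8 - ( 9 + y ) ) ) + ( y * ( 8 - ( 9 + y ) ) ) ) <= 16

Derivation:
post: y <= 16
stmt 6: y := x + z  -- replace 1 occurrence(s) of y with (x + z)
  => ( x + z ) <= 16
stmt 5: x := 5 + x  -- replace 1 occurrence(s) of x with (5 + x)
  => ( ( 5 + x ) + z ) <= 16
stmt 4: z := y * x  -- replace 1 occurrence(s) of z with (y * x)
  => ( ( 5 + x ) + ( y * x ) ) <= 16
stmt 3: x := 8 - z  -- replace 2 occurrence(s) of x with (8 - z)
  => ( ( 5 + ( 8 - z ) ) + ( y * ( 8 - z ) ) ) <= 16
stmt 2: z := 9 + y  -- replace 2 occurrence(s) of z with (9 + y)
  => ( ( 5 + ( 8 - ( 9 + y ) ) ) + ( y * ( 8 - ( 9 + y ) ) ) ) <= 16
stmt 1: z := y - z  -- replace 0 occurrence(s) of z with (y - z)
  => ( ( 5 + ( 8 - ( 9 + y ) ) ) + ( y * ( 8 - ( 9 + y ) ) ) ) <= 16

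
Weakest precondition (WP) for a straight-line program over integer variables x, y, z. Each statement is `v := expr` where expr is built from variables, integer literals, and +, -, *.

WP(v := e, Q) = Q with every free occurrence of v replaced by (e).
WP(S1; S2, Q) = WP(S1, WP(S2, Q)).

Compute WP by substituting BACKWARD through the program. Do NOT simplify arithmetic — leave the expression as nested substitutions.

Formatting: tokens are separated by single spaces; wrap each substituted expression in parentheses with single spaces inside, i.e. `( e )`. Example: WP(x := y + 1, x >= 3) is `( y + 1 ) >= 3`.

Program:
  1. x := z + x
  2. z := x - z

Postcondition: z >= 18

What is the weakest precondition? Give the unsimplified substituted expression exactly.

post: z >= 18
stmt 2: z := x - z  -- replace 1 occurrence(s) of z with (x - z)
  => ( x - z ) >= 18
stmt 1: x := z + x  -- replace 1 occurrence(s) of x with (z + x)
  => ( ( z + x ) - z ) >= 18

Answer: ( ( z + x ) - z ) >= 18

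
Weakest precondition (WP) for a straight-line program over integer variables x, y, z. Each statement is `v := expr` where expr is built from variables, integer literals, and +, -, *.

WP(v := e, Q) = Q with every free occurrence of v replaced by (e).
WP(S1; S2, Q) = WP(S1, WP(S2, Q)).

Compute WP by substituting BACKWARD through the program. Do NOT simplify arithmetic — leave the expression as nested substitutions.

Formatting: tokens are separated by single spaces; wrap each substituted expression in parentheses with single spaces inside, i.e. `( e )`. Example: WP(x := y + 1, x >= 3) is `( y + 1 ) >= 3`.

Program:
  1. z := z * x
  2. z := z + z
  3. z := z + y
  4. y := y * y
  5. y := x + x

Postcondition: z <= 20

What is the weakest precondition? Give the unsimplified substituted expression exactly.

Answer: ( ( ( z * x ) + ( z * x ) ) + y ) <= 20

Derivation:
post: z <= 20
stmt 5: y := x + x  -- replace 0 occurrence(s) of y with (x + x)
  => z <= 20
stmt 4: y := y * y  -- replace 0 occurrence(s) of y with (y * y)
  => z <= 20
stmt 3: z := z + y  -- replace 1 occurrence(s) of z with (z + y)
  => ( z + y ) <= 20
stmt 2: z := z + z  -- replace 1 occurrence(s) of z with (z + z)
  => ( ( z + z ) + y ) <= 20
stmt 1: z := z * x  -- replace 2 occurrence(s) of z with (z * x)
  => ( ( ( z * x ) + ( z * x ) ) + y ) <= 20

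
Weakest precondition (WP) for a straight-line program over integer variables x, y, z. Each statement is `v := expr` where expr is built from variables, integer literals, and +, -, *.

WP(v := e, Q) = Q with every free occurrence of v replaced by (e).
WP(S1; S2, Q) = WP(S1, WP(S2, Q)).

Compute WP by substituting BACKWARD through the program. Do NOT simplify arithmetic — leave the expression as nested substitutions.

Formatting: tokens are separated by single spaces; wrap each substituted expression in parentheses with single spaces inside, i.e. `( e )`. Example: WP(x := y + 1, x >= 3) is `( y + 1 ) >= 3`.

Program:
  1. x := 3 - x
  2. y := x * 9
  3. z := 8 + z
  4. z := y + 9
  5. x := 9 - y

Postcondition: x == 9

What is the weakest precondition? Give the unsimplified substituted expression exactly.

post: x == 9
stmt 5: x := 9 - y  -- replace 1 occurrence(s) of x with (9 - y)
  => ( 9 - y ) == 9
stmt 4: z := y + 9  -- replace 0 occurrence(s) of z with (y + 9)
  => ( 9 - y ) == 9
stmt 3: z := 8 + z  -- replace 0 occurrence(s) of z with (8 + z)
  => ( 9 - y ) == 9
stmt 2: y := x * 9  -- replace 1 occurrence(s) of y with (x * 9)
  => ( 9 - ( x * 9 ) ) == 9
stmt 1: x := 3 - x  -- replace 1 occurrence(s) of x with (3 - x)
  => ( 9 - ( ( 3 - x ) * 9 ) ) == 9

Answer: ( 9 - ( ( 3 - x ) * 9 ) ) == 9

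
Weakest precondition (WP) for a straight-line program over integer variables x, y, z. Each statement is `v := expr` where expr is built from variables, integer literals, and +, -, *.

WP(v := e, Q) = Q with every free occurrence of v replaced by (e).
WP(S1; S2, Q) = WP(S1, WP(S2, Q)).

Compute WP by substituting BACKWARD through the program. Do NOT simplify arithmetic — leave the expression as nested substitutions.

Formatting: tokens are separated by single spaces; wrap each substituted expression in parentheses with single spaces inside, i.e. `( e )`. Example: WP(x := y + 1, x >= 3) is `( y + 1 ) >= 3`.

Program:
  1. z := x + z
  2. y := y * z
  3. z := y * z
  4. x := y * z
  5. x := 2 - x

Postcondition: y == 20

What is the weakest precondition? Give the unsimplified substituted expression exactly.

post: y == 20
stmt 5: x := 2 - x  -- replace 0 occurrence(s) of x with (2 - x)
  => y == 20
stmt 4: x := y * z  -- replace 0 occurrence(s) of x with (y * z)
  => y == 20
stmt 3: z := y * z  -- replace 0 occurrence(s) of z with (y * z)
  => y == 20
stmt 2: y := y * z  -- replace 1 occurrence(s) of y with (y * z)
  => ( y * z ) == 20
stmt 1: z := x + z  -- replace 1 occurrence(s) of z with (x + z)
  => ( y * ( x + z ) ) == 20

Answer: ( y * ( x + z ) ) == 20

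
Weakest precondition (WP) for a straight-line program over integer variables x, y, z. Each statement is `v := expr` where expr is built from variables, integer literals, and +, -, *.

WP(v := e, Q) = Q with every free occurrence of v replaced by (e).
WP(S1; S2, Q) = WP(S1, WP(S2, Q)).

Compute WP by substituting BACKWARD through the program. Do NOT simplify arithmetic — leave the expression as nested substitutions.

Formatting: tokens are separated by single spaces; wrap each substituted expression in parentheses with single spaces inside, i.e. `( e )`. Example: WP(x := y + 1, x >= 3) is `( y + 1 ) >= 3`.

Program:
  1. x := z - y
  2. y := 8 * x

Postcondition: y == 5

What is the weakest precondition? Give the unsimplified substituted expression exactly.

post: y == 5
stmt 2: y := 8 * x  -- replace 1 occurrence(s) of y with (8 * x)
  => ( 8 * x ) == 5
stmt 1: x := z - y  -- replace 1 occurrence(s) of x with (z - y)
  => ( 8 * ( z - y ) ) == 5

Answer: ( 8 * ( z - y ) ) == 5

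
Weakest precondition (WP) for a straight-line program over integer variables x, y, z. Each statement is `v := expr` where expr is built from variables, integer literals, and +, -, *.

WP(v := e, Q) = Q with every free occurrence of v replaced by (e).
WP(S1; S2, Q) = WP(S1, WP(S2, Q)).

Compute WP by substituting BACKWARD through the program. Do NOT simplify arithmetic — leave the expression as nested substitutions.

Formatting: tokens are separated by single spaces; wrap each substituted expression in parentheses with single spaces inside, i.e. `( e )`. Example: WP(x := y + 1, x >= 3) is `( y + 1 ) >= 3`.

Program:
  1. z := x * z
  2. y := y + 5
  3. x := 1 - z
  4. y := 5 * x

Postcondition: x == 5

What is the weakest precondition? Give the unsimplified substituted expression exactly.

Answer: ( 1 - ( x * z ) ) == 5

Derivation:
post: x == 5
stmt 4: y := 5 * x  -- replace 0 occurrence(s) of y with (5 * x)
  => x == 5
stmt 3: x := 1 - z  -- replace 1 occurrence(s) of x with (1 - z)
  => ( 1 - z ) == 5
stmt 2: y := y + 5  -- replace 0 occurrence(s) of y with (y + 5)
  => ( 1 - z ) == 5
stmt 1: z := x * z  -- replace 1 occurrence(s) of z with (x * z)
  => ( 1 - ( x * z ) ) == 5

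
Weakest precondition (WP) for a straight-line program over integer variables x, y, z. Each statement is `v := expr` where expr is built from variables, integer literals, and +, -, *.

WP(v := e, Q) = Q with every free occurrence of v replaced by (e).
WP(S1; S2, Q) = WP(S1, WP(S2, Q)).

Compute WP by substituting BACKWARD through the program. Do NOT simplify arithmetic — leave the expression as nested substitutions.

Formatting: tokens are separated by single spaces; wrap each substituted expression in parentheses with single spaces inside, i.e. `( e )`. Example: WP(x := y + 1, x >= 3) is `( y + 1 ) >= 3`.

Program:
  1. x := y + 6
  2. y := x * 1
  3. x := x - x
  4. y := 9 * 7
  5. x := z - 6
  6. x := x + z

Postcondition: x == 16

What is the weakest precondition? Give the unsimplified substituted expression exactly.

Answer: ( ( z - 6 ) + z ) == 16

Derivation:
post: x == 16
stmt 6: x := x + z  -- replace 1 occurrence(s) of x with (x + z)
  => ( x + z ) == 16
stmt 5: x := z - 6  -- replace 1 occurrence(s) of x with (z - 6)
  => ( ( z - 6 ) + z ) == 16
stmt 4: y := 9 * 7  -- replace 0 occurrence(s) of y with (9 * 7)
  => ( ( z - 6 ) + z ) == 16
stmt 3: x := x - x  -- replace 0 occurrence(s) of x with (x - x)
  => ( ( z - 6 ) + z ) == 16
stmt 2: y := x * 1  -- replace 0 occurrence(s) of y with (x * 1)
  => ( ( z - 6 ) + z ) == 16
stmt 1: x := y + 6  -- replace 0 occurrence(s) of x with (y + 6)
  => ( ( z - 6 ) + z ) == 16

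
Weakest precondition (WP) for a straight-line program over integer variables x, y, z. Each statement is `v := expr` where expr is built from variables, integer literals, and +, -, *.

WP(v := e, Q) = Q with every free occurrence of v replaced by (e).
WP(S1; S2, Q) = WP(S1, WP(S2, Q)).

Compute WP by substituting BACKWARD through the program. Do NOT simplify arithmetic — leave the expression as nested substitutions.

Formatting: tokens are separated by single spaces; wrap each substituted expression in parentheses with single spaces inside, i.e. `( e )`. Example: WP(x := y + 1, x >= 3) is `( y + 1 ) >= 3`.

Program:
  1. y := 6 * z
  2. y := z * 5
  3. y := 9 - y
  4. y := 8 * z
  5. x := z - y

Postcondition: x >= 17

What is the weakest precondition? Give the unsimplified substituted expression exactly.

post: x >= 17
stmt 5: x := z - y  -- replace 1 occurrence(s) of x with (z - y)
  => ( z - y ) >= 17
stmt 4: y := 8 * z  -- replace 1 occurrence(s) of y with (8 * z)
  => ( z - ( 8 * z ) ) >= 17
stmt 3: y := 9 - y  -- replace 0 occurrence(s) of y with (9 - y)
  => ( z - ( 8 * z ) ) >= 17
stmt 2: y := z * 5  -- replace 0 occurrence(s) of y with (z * 5)
  => ( z - ( 8 * z ) ) >= 17
stmt 1: y := 6 * z  -- replace 0 occurrence(s) of y with (6 * z)
  => ( z - ( 8 * z ) ) >= 17

Answer: ( z - ( 8 * z ) ) >= 17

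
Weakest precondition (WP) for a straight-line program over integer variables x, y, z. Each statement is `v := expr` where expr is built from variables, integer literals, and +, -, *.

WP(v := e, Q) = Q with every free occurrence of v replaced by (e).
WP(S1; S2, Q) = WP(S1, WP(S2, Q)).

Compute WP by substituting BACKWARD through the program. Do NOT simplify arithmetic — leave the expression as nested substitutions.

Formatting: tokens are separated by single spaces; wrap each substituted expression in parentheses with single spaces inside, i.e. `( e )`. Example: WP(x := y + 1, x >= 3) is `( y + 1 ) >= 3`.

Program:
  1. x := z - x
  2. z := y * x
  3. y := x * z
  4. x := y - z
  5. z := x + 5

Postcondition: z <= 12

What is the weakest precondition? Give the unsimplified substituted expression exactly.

post: z <= 12
stmt 5: z := x + 5  -- replace 1 occurrence(s) of z with (x + 5)
  => ( x + 5 ) <= 12
stmt 4: x := y - z  -- replace 1 occurrence(s) of x with (y - z)
  => ( ( y - z ) + 5 ) <= 12
stmt 3: y := x * z  -- replace 1 occurrence(s) of y with (x * z)
  => ( ( ( x * z ) - z ) + 5 ) <= 12
stmt 2: z := y * x  -- replace 2 occurrence(s) of z with (y * x)
  => ( ( ( x * ( y * x ) ) - ( y * x ) ) + 5 ) <= 12
stmt 1: x := z - x  -- replace 3 occurrence(s) of x with (z - x)
  => ( ( ( ( z - x ) * ( y * ( z - x ) ) ) - ( y * ( z - x ) ) ) + 5 ) <= 12

Answer: ( ( ( ( z - x ) * ( y * ( z - x ) ) ) - ( y * ( z - x ) ) ) + 5 ) <= 12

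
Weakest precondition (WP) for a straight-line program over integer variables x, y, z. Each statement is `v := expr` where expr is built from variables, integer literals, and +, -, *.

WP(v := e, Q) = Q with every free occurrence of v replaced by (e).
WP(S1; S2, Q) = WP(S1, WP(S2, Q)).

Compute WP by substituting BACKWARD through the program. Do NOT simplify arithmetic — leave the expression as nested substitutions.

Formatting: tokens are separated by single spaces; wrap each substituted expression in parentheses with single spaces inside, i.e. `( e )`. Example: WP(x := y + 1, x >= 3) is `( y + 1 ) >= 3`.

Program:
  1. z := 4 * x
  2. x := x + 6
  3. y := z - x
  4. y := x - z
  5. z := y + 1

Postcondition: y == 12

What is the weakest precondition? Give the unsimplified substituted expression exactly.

Answer: ( ( x + 6 ) - ( 4 * x ) ) == 12

Derivation:
post: y == 12
stmt 5: z := y + 1  -- replace 0 occurrence(s) of z with (y + 1)
  => y == 12
stmt 4: y := x - z  -- replace 1 occurrence(s) of y with (x - z)
  => ( x - z ) == 12
stmt 3: y := z - x  -- replace 0 occurrence(s) of y with (z - x)
  => ( x - z ) == 12
stmt 2: x := x + 6  -- replace 1 occurrence(s) of x with (x + 6)
  => ( ( x + 6 ) - z ) == 12
stmt 1: z := 4 * x  -- replace 1 occurrence(s) of z with (4 * x)
  => ( ( x + 6 ) - ( 4 * x ) ) == 12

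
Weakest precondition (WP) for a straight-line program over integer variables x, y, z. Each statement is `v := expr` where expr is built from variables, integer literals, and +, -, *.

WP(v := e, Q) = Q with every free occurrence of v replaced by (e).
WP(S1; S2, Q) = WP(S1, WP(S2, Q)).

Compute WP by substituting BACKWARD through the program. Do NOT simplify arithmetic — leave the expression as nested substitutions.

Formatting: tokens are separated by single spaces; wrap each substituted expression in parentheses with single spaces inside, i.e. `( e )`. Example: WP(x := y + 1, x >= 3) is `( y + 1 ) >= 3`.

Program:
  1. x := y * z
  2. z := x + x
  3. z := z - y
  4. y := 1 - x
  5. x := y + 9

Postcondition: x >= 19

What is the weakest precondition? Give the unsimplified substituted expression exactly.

Answer: ( ( 1 - ( y * z ) ) + 9 ) >= 19

Derivation:
post: x >= 19
stmt 5: x := y + 9  -- replace 1 occurrence(s) of x with (y + 9)
  => ( y + 9 ) >= 19
stmt 4: y := 1 - x  -- replace 1 occurrence(s) of y with (1 - x)
  => ( ( 1 - x ) + 9 ) >= 19
stmt 3: z := z - y  -- replace 0 occurrence(s) of z with (z - y)
  => ( ( 1 - x ) + 9 ) >= 19
stmt 2: z := x + x  -- replace 0 occurrence(s) of z with (x + x)
  => ( ( 1 - x ) + 9 ) >= 19
stmt 1: x := y * z  -- replace 1 occurrence(s) of x with (y * z)
  => ( ( 1 - ( y * z ) ) + 9 ) >= 19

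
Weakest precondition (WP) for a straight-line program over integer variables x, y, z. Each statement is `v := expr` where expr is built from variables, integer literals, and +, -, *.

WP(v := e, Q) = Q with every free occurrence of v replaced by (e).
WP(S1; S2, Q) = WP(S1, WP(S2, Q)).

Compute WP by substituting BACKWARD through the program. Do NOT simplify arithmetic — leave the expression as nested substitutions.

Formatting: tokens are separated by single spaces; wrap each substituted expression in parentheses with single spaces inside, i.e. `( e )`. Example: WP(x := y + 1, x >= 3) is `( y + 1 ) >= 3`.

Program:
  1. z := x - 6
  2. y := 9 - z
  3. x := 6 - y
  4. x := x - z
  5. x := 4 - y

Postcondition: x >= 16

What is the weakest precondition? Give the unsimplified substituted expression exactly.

Answer: ( 4 - ( 9 - ( x - 6 ) ) ) >= 16

Derivation:
post: x >= 16
stmt 5: x := 4 - y  -- replace 1 occurrence(s) of x with (4 - y)
  => ( 4 - y ) >= 16
stmt 4: x := x - z  -- replace 0 occurrence(s) of x with (x - z)
  => ( 4 - y ) >= 16
stmt 3: x := 6 - y  -- replace 0 occurrence(s) of x with (6 - y)
  => ( 4 - y ) >= 16
stmt 2: y := 9 - z  -- replace 1 occurrence(s) of y with (9 - z)
  => ( 4 - ( 9 - z ) ) >= 16
stmt 1: z := x - 6  -- replace 1 occurrence(s) of z with (x - 6)
  => ( 4 - ( 9 - ( x - 6 ) ) ) >= 16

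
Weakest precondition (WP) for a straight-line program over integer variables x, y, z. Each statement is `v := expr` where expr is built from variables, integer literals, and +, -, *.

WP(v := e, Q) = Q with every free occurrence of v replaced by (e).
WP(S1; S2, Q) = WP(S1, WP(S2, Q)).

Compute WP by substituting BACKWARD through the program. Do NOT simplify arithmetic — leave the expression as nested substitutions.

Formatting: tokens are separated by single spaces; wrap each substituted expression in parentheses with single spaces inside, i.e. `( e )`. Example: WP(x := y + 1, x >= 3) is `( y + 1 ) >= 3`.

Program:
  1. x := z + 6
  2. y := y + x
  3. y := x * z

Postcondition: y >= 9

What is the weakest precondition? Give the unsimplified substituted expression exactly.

Answer: ( ( z + 6 ) * z ) >= 9

Derivation:
post: y >= 9
stmt 3: y := x * z  -- replace 1 occurrence(s) of y with (x * z)
  => ( x * z ) >= 9
stmt 2: y := y + x  -- replace 0 occurrence(s) of y with (y + x)
  => ( x * z ) >= 9
stmt 1: x := z + 6  -- replace 1 occurrence(s) of x with (z + 6)
  => ( ( z + 6 ) * z ) >= 9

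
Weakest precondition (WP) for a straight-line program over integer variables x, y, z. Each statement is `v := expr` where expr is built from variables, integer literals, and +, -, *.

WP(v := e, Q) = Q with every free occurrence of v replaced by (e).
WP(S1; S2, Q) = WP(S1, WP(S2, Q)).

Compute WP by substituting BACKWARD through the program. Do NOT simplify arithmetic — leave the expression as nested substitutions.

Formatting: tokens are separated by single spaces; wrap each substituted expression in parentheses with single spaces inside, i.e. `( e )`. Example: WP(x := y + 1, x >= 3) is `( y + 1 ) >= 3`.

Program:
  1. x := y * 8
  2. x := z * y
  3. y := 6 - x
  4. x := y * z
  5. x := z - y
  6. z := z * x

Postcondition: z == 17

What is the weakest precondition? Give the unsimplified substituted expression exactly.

post: z == 17
stmt 6: z := z * x  -- replace 1 occurrence(s) of z with (z * x)
  => ( z * x ) == 17
stmt 5: x := z - y  -- replace 1 occurrence(s) of x with (z - y)
  => ( z * ( z - y ) ) == 17
stmt 4: x := y * z  -- replace 0 occurrence(s) of x with (y * z)
  => ( z * ( z - y ) ) == 17
stmt 3: y := 6 - x  -- replace 1 occurrence(s) of y with (6 - x)
  => ( z * ( z - ( 6 - x ) ) ) == 17
stmt 2: x := z * y  -- replace 1 occurrence(s) of x with (z * y)
  => ( z * ( z - ( 6 - ( z * y ) ) ) ) == 17
stmt 1: x := y * 8  -- replace 0 occurrence(s) of x with (y * 8)
  => ( z * ( z - ( 6 - ( z * y ) ) ) ) == 17

Answer: ( z * ( z - ( 6 - ( z * y ) ) ) ) == 17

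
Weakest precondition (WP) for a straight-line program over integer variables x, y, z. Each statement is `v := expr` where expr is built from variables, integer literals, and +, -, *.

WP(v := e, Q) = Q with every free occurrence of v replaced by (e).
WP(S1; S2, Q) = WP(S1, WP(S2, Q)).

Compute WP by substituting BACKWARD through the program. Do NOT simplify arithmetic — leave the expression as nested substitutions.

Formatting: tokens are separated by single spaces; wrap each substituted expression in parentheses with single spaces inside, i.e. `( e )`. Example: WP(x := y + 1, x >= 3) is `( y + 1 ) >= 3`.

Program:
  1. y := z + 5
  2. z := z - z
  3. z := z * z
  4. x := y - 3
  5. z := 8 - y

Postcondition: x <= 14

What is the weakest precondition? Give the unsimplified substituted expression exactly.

Answer: ( ( z + 5 ) - 3 ) <= 14

Derivation:
post: x <= 14
stmt 5: z := 8 - y  -- replace 0 occurrence(s) of z with (8 - y)
  => x <= 14
stmt 4: x := y - 3  -- replace 1 occurrence(s) of x with (y - 3)
  => ( y - 3 ) <= 14
stmt 3: z := z * z  -- replace 0 occurrence(s) of z with (z * z)
  => ( y - 3 ) <= 14
stmt 2: z := z - z  -- replace 0 occurrence(s) of z with (z - z)
  => ( y - 3 ) <= 14
stmt 1: y := z + 5  -- replace 1 occurrence(s) of y with (z + 5)
  => ( ( z + 5 ) - 3 ) <= 14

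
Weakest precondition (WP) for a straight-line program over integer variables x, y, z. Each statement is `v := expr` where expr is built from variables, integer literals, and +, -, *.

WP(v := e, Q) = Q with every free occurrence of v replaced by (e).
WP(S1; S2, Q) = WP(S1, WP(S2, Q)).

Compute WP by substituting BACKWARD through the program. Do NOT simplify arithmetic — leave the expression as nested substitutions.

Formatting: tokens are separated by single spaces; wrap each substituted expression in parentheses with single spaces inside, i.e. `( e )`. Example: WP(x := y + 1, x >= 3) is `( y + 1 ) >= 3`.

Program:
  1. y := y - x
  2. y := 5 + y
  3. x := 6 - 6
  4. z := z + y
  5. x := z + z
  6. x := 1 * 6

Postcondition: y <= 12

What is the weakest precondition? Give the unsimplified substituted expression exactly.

Answer: ( 5 + ( y - x ) ) <= 12

Derivation:
post: y <= 12
stmt 6: x := 1 * 6  -- replace 0 occurrence(s) of x with (1 * 6)
  => y <= 12
stmt 5: x := z + z  -- replace 0 occurrence(s) of x with (z + z)
  => y <= 12
stmt 4: z := z + y  -- replace 0 occurrence(s) of z with (z + y)
  => y <= 12
stmt 3: x := 6 - 6  -- replace 0 occurrence(s) of x with (6 - 6)
  => y <= 12
stmt 2: y := 5 + y  -- replace 1 occurrence(s) of y with (5 + y)
  => ( 5 + y ) <= 12
stmt 1: y := y - x  -- replace 1 occurrence(s) of y with (y - x)
  => ( 5 + ( y - x ) ) <= 12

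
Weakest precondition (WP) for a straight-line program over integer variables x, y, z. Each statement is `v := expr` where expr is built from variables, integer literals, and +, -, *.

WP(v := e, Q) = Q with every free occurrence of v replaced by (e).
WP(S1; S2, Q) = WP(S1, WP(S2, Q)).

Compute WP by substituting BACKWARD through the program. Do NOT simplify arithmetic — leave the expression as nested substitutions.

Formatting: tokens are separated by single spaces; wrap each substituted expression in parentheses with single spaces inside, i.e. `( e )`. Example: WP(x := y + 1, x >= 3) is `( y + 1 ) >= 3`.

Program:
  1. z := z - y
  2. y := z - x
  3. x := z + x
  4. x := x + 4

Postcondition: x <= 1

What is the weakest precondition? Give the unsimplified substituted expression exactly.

post: x <= 1
stmt 4: x := x + 4  -- replace 1 occurrence(s) of x with (x + 4)
  => ( x + 4 ) <= 1
stmt 3: x := z + x  -- replace 1 occurrence(s) of x with (z + x)
  => ( ( z + x ) + 4 ) <= 1
stmt 2: y := z - x  -- replace 0 occurrence(s) of y with (z - x)
  => ( ( z + x ) + 4 ) <= 1
stmt 1: z := z - y  -- replace 1 occurrence(s) of z with (z - y)
  => ( ( ( z - y ) + x ) + 4 ) <= 1

Answer: ( ( ( z - y ) + x ) + 4 ) <= 1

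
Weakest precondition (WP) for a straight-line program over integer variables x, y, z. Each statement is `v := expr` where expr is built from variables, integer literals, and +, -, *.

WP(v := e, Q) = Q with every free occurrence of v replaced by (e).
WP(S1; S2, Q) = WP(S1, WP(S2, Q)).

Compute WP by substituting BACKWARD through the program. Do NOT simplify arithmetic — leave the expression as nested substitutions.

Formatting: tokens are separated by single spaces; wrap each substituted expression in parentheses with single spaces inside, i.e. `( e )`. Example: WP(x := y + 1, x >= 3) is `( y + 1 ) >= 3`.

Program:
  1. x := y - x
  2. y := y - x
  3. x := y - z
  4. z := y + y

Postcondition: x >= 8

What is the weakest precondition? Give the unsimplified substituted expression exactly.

Answer: ( ( y - ( y - x ) ) - z ) >= 8

Derivation:
post: x >= 8
stmt 4: z := y + y  -- replace 0 occurrence(s) of z with (y + y)
  => x >= 8
stmt 3: x := y - z  -- replace 1 occurrence(s) of x with (y - z)
  => ( y - z ) >= 8
stmt 2: y := y - x  -- replace 1 occurrence(s) of y with (y - x)
  => ( ( y - x ) - z ) >= 8
stmt 1: x := y - x  -- replace 1 occurrence(s) of x with (y - x)
  => ( ( y - ( y - x ) ) - z ) >= 8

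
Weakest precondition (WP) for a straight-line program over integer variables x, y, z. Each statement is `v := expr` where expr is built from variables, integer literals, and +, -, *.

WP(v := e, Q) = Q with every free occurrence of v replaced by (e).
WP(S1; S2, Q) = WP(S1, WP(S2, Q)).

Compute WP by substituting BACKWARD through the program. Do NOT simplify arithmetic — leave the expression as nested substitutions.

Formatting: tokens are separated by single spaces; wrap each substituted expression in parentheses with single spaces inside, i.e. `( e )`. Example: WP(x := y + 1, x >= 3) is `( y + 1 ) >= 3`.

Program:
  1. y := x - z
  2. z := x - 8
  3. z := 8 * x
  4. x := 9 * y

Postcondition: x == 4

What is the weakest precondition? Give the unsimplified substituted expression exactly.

Answer: ( 9 * ( x - z ) ) == 4

Derivation:
post: x == 4
stmt 4: x := 9 * y  -- replace 1 occurrence(s) of x with (9 * y)
  => ( 9 * y ) == 4
stmt 3: z := 8 * x  -- replace 0 occurrence(s) of z with (8 * x)
  => ( 9 * y ) == 4
stmt 2: z := x - 8  -- replace 0 occurrence(s) of z with (x - 8)
  => ( 9 * y ) == 4
stmt 1: y := x - z  -- replace 1 occurrence(s) of y with (x - z)
  => ( 9 * ( x - z ) ) == 4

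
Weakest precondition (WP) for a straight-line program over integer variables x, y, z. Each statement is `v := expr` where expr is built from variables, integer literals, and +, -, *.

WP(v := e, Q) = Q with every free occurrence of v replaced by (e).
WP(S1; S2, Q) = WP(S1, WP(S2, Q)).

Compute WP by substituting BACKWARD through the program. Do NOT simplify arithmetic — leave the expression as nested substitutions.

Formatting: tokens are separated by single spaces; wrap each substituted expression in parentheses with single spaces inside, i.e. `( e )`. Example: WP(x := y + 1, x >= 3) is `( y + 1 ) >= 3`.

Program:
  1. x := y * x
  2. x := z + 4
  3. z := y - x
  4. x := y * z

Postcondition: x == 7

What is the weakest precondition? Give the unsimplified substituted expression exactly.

Answer: ( y * ( y - ( z + 4 ) ) ) == 7

Derivation:
post: x == 7
stmt 4: x := y * z  -- replace 1 occurrence(s) of x with (y * z)
  => ( y * z ) == 7
stmt 3: z := y - x  -- replace 1 occurrence(s) of z with (y - x)
  => ( y * ( y - x ) ) == 7
stmt 2: x := z + 4  -- replace 1 occurrence(s) of x with (z + 4)
  => ( y * ( y - ( z + 4 ) ) ) == 7
stmt 1: x := y * x  -- replace 0 occurrence(s) of x with (y * x)
  => ( y * ( y - ( z + 4 ) ) ) == 7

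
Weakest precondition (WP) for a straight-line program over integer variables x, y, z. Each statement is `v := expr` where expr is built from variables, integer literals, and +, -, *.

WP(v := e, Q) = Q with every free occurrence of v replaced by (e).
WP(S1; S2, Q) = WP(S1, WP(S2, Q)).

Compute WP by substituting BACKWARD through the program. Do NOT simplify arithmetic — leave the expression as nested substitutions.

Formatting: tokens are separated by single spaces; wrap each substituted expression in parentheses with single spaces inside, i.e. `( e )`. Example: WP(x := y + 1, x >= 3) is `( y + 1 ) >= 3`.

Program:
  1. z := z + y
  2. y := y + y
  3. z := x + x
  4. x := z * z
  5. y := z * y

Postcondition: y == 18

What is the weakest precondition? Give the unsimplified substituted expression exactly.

post: y == 18
stmt 5: y := z * y  -- replace 1 occurrence(s) of y with (z * y)
  => ( z * y ) == 18
stmt 4: x := z * z  -- replace 0 occurrence(s) of x with (z * z)
  => ( z * y ) == 18
stmt 3: z := x + x  -- replace 1 occurrence(s) of z with (x + x)
  => ( ( x + x ) * y ) == 18
stmt 2: y := y + y  -- replace 1 occurrence(s) of y with (y + y)
  => ( ( x + x ) * ( y + y ) ) == 18
stmt 1: z := z + y  -- replace 0 occurrence(s) of z with (z + y)
  => ( ( x + x ) * ( y + y ) ) == 18

Answer: ( ( x + x ) * ( y + y ) ) == 18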